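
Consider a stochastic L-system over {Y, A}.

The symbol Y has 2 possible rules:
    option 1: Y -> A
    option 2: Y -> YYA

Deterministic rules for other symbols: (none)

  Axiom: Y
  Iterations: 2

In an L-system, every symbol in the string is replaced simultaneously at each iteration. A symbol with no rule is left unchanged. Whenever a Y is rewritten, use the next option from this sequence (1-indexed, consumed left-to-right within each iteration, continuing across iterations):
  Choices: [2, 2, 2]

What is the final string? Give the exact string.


Step 0: Y
Step 1: YYA  (used choices [2])
Step 2: YYAYYAA  (used choices [2, 2])

Answer: YYAYYAA


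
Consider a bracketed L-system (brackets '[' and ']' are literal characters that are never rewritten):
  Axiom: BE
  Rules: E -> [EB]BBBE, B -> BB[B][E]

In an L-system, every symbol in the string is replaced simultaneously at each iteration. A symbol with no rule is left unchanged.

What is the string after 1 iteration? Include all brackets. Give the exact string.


Step 0: BE
Step 1: BB[B][E][EB]BBBE

Answer: BB[B][E][EB]BBBE


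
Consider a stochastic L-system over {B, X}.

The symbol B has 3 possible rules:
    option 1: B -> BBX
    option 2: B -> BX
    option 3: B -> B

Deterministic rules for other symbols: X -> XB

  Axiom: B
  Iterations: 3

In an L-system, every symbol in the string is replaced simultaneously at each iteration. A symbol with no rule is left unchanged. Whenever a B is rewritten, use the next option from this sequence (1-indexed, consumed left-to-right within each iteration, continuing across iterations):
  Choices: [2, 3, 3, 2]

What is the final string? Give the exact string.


Answer: BXBBX

Derivation:
Step 0: B
Step 1: BX  (used choices [2])
Step 2: BXB  (used choices [3])
Step 3: BXBBX  (used choices [3, 2])


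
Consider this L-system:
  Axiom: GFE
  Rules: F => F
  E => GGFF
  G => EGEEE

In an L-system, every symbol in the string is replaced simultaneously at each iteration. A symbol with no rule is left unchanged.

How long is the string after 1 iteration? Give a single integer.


Step 0: length = 3
Step 1: length = 10

Answer: 10


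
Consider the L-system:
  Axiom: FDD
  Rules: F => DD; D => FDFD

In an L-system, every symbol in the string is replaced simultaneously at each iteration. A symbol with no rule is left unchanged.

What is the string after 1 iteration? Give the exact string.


Step 0: FDD
Step 1: DDFDFDFDFD

Answer: DDFDFDFDFD


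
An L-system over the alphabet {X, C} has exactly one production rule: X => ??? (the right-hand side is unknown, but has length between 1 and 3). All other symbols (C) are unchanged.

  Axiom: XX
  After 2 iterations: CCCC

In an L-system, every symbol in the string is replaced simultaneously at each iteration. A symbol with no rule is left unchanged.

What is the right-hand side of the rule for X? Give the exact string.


Answer: CC

Derivation:
Trying X => CC:
  Step 0: XX
  Step 1: CCCC
  Step 2: CCCC
Matches the given result.


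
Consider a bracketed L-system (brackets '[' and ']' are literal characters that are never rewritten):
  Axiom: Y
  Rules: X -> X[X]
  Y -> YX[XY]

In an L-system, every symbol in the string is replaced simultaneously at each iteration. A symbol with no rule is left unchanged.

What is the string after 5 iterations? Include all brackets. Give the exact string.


Answer: YX[XY]X[X][X[X]YX[XY]]X[X][X[X]][X[X][X[X]]YX[XY]X[X][X[X]YX[XY]]]X[X][X[X]][X[X][X[X]]][X[X][X[X]][X[X][X[X]]]YX[XY]X[X][X[X]YX[XY]]X[X][X[X]][X[X][X[X]]YX[XY]X[X][X[X]YX[XY]]]]X[X][X[X]][X[X][X[X]]][X[X][X[X]][X[X][X[X]]]][X[X][X[X]][X[X][X[X]]][X[X][X[X]][X[X][X[X]]]]YX[XY]X[X][X[X]YX[XY]]X[X][X[X]][X[X][X[X]]YX[XY]X[X][X[X]YX[XY]]]X[X][X[X]][X[X][X[X]]][X[X][X[X]][X[X][X[X]]]YX[XY]X[X][X[X]YX[XY]]X[X][X[X]][X[X][X[X]]YX[XY]X[X][X[X]YX[XY]]]]]

Derivation:
Step 0: Y
Step 1: YX[XY]
Step 2: YX[XY]X[X][X[X]YX[XY]]
Step 3: YX[XY]X[X][X[X]YX[XY]]X[X][X[X]][X[X][X[X]]YX[XY]X[X][X[X]YX[XY]]]
Step 4: YX[XY]X[X][X[X]YX[XY]]X[X][X[X]][X[X][X[X]]YX[XY]X[X][X[X]YX[XY]]]X[X][X[X]][X[X][X[X]]][X[X][X[X]][X[X][X[X]]]YX[XY]X[X][X[X]YX[XY]]X[X][X[X]][X[X][X[X]]YX[XY]X[X][X[X]YX[XY]]]]
Step 5: YX[XY]X[X][X[X]YX[XY]]X[X][X[X]][X[X][X[X]]YX[XY]X[X][X[X]YX[XY]]]X[X][X[X]][X[X][X[X]]][X[X][X[X]][X[X][X[X]]]YX[XY]X[X][X[X]YX[XY]]X[X][X[X]][X[X][X[X]]YX[XY]X[X][X[X]YX[XY]]]]X[X][X[X]][X[X][X[X]]][X[X][X[X]][X[X][X[X]]]][X[X][X[X]][X[X][X[X]]][X[X][X[X]][X[X][X[X]]]]YX[XY]X[X][X[X]YX[XY]]X[X][X[X]][X[X][X[X]]YX[XY]X[X][X[X]YX[XY]]]X[X][X[X]][X[X][X[X]]][X[X][X[X]][X[X][X[X]]]YX[XY]X[X][X[X]YX[XY]]X[X][X[X]][X[X][X[X]]YX[XY]X[X][X[X]YX[XY]]]]]


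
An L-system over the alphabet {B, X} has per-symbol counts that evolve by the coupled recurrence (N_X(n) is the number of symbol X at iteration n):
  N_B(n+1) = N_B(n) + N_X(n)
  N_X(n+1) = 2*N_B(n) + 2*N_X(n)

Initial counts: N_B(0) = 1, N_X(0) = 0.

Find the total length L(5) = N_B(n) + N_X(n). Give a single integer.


Answer: 243

Derivation:
Step 0: N_B=1, N_X=0, L=1
Step 1: N_B=1, N_X=2, L=3
Step 2: N_B=3, N_X=6, L=9
Step 3: N_B=9, N_X=18, L=27
Step 4: N_B=27, N_X=54, L=81
Step 5: N_B=81, N_X=162, L=243


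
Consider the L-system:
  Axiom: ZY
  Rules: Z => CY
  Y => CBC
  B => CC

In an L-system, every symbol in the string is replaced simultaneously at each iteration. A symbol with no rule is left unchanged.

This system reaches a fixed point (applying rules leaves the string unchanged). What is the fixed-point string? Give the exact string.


Answer: CCCCCCCCC

Derivation:
Step 0: ZY
Step 1: CYCBC
Step 2: CCBCCCCC
Step 3: CCCCCCCCC
Step 4: CCCCCCCCC  (unchanged — fixed point at step 3)


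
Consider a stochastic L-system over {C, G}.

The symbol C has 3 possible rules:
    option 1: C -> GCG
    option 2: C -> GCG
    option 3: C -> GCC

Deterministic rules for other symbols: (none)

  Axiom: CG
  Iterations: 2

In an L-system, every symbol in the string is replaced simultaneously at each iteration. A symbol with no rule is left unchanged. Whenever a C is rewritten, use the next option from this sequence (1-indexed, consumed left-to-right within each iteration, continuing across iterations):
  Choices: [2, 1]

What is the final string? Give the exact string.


Step 0: CG
Step 1: GCGG  (used choices [2])
Step 2: GGCGGG  (used choices [1])

Answer: GGCGGG


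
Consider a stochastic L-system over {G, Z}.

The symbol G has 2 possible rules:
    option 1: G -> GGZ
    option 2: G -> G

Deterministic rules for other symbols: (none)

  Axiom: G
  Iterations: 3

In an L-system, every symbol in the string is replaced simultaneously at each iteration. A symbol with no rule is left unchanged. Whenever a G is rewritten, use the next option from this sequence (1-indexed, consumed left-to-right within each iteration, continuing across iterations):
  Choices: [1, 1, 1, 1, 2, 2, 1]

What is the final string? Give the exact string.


Answer: GGZGZGGGZZZ

Derivation:
Step 0: G
Step 1: GGZ  (used choices [1])
Step 2: GGZGGZZ  (used choices [1, 1])
Step 3: GGZGZGGGZZZ  (used choices [1, 2, 2, 1])


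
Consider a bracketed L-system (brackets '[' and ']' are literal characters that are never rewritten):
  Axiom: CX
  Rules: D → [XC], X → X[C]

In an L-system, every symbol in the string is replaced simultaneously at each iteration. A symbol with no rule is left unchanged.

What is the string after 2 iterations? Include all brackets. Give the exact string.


Answer: CX[C][C]

Derivation:
Step 0: CX
Step 1: CX[C]
Step 2: CX[C][C]


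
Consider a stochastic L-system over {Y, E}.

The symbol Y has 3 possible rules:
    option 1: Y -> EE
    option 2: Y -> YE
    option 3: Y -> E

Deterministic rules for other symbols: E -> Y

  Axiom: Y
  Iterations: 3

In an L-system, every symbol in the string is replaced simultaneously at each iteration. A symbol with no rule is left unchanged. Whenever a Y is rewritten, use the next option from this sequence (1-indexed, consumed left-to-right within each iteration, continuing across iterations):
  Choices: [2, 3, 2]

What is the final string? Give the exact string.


Step 0: Y
Step 1: YE  (used choices [2])
Step 2: EY  (used choices [3])
Step 3: YYE  (used choices [2])

Answer: YYE


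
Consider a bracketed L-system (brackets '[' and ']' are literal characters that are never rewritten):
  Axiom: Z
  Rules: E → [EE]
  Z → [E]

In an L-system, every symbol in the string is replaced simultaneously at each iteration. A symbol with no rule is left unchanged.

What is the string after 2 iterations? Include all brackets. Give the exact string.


Answer: [[EE]]

Derivation:
Step 0: Z
Step 1: [E]
Step 2: [[EE]]


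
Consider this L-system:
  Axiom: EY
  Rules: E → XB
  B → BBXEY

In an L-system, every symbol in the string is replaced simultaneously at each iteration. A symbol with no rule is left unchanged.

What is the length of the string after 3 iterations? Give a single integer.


Answer: 16

Derivation:
Step 0: length = 2
Step 1: length = 3
Step 2: length = 7
Step 3: length = 16


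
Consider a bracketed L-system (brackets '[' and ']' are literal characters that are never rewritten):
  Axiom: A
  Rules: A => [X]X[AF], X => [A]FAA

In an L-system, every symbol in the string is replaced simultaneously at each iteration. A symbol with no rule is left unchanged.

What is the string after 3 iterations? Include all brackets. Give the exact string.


Answer: [[[X]X[AF]]F[X]X[AF][X]X[AF]][[X]X[AF]]F[X]X[AF][X]X[AF][[[A]FAA][A]FAA[[X]X[AF]F]F]

Derivation:
Step 0: A
Step 1: [X]X[AF]
Step 2: [[A]FAA][A]FAA[[X]X[AF]F]
Step 3: [[[X]X[AF]]F[X]X[AF][X]X[AF]][[X]X[AF]]F[X]X[AF][X]X[AF][[[A]FAA][A]FAA[[X]X[AF]F]F]


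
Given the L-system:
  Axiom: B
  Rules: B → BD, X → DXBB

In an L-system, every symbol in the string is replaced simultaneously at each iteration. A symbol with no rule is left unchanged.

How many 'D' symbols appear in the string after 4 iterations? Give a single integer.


Answer: 4

Derivation:
Step 0: B  (0 'D')
Step 1: BD  (1 'D')
Step 2: BDD  (2 'D')
Step 3: BDDD  (3 'D')
Step 4: BDDDD  (4 'D')


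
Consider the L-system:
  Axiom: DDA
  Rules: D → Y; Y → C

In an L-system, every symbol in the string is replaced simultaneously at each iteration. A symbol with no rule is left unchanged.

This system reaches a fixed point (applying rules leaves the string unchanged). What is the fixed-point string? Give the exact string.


Answer: CCA

Derivation:
Step 0: DDA
Step 1: YYA
Step 2: CCA
Step 3: CCA  (unchanged — fixed point at step 2)


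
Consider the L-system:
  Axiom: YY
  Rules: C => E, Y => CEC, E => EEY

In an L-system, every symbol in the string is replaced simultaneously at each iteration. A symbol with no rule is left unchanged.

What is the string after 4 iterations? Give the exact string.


Answer: EEYEEYCECEEYEEYCECEEYEEYCECEEEYEEEYEEYCECEEYEEYCECEEYEEYCECEEYEEYCECEEEYEEEYEEYCEC

Derivation:
Step 0: YY
Step 1: CECCEC
Step 2: EEEYEEEEYE
Step 3: EEYEEYEEYCECEEYEEYEEYEEYCECEEY
Step 4: EEYEEYCECEEYEEYCECEEYEEYCECEEEYEEEYEEYCECEEYEEYCECEEYEEYCECEEYEEYCECEEEYEEEYEEYCEC


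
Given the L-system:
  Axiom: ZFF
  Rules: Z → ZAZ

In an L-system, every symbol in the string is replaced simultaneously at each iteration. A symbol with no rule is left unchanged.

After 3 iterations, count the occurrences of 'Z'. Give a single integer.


Answer: 8

Derivation:
Step 0: ZFF  (1 'Z')
Step 1: ZAZFF  (2 'Z')
Step 2: ZAZAZAZFF  (4 'Z')
Step 3: ZAZAZAZAZAZAZAZFF  (8 'Z')


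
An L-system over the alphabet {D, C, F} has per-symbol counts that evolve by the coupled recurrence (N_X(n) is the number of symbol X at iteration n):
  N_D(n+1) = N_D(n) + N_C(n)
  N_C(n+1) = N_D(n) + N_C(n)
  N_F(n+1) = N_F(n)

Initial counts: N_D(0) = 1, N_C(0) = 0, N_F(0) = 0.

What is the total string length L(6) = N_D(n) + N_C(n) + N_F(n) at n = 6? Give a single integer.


Answer: 64

Derivation:
Step 0: N_D=1, N_C=0, N_F=0, L=1
Step 1: N_D=1, N_C=1, N_F=0, L=2
Step 2: N_D=2, N_C=2, N_F=0, L=4
Step 3: N_D=4, N_C=4, N_F=0, L=8
Step 4: N_D=8, N_C=8, N_F=0, L=16
Step 5: N_D=16, N_C=16, N_F=0, L=32
Step 6: N_D=32, N_C=32, N_F=0, L=64


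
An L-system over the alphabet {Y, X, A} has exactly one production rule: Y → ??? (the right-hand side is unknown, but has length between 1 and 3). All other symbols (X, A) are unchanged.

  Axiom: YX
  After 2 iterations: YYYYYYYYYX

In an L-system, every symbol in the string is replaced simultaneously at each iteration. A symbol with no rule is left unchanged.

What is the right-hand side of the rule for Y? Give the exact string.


Answer: YYY

Derivation:
Trying Y → YYY:
  Step 0: YX
  Step 1: YYYX
  Step 2: YYYYYYYYYX
Matches the given result.


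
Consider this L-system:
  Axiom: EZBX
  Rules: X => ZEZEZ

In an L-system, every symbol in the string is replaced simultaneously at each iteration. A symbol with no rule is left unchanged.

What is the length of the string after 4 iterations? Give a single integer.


Answer: 8

Derivation:
Step 0: length = 4
Step 1: length = 8
Step 2: length = 8
Step 3: length = 8
Step 4: length = 8


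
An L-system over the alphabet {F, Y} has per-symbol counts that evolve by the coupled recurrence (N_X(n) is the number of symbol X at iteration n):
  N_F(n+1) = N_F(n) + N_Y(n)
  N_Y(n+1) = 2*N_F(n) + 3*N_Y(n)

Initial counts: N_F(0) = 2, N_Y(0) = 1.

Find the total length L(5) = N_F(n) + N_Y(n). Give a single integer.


Step 0: N_F=2, N_Y=1, L=3
Step 1: N_F=3, N_Y=7, L=10
Step 2: N_F=10, N_Y=27, L=37
Step 3: N_F=37, N_Y=101, L=138
Step 4: N_F=138, N_Y=377, L=515
Step 5: N_F=515, N_Y=1407, L=1922

Answer: 1922


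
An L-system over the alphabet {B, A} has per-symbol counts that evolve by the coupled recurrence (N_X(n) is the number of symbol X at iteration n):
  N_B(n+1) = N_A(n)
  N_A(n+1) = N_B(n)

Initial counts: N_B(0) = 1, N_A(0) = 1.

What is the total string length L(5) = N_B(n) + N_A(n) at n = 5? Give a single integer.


Answer: 2

Derivation:
Step 0: N_B=1, N_A=1, L=2
Step 1: N_B=1, N_A=1, L=2
Step 2: N_B=1, N_A=1, L=2
Step 3: N_B=1, N_A=1, L=2
Step 4: N_B=1, N_A=1, L=2
Step 5: N_B=1, N_A=1, L=2


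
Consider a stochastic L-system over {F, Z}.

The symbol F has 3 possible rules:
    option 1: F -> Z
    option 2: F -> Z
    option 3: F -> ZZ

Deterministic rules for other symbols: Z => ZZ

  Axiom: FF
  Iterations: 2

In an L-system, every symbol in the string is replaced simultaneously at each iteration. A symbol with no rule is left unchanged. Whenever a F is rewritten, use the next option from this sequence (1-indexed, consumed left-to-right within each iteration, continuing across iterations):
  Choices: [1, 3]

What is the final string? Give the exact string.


Answer: ZZZZZZ

Derivation:
Step 0: FF
Step 1: ZZZ  (used choices [1, 3])
Step 2: ZZZZZZ  (used choices [])


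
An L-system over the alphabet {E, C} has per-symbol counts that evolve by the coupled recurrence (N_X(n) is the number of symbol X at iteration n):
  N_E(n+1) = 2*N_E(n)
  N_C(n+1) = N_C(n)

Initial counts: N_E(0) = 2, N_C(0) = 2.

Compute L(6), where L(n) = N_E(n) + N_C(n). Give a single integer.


Step 0: N_E=2, N_C=2, L=4
Step 1: N_E=4, N_C=2, L=6
Step 2: N_E=8, N_C=2, L=10
Step 3: N_E=16, N_C=2, L=18
Step 4: N_E=32, N_C=2, L=34
Step 5: N_E=64, N_C=2, L=66
Step 6: N_E=128, N_C=2, L=130

Answer: 130


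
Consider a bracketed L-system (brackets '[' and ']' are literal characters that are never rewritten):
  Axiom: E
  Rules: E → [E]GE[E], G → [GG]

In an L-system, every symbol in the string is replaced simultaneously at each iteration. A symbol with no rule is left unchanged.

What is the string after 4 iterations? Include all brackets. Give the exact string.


Answer: [[[[E]GE[E]][GG][E]GE[E][[E]GE[E]]][[GG][GG]][[E]GE[E]][GG][E]GE[E][[E]GE[E]][[[E]GE[E]][GG][E]GE[E][[E]GE[E]]]][[[GG][GG]][[GG][GG]]][[[E]GE[E]][GG][E]GE[E][[E]GE[E]]][[GG][GG]][[E]GE[E]][GG][E]GE[E][[E]GE[E]][[[E]GE[E]][GG][E]GE[E][[E]GE[E]]][[[[E]GE[E]][GG][E]GE[E][[E]GE[E]]][[GG][GG]][[E]GE[E]][GG][E]GE[E][[E]GE[E]][[[E]GE[E]][GG][E]GE[E][[E]GE[E]]]]

Derivation:
Step 0: E
Step 1: [E]GE[E]
Step 2: [[E]GE[E]][GG][E]GE[E][[E]GE[E]]
Step 3: [[[E]GE[E]][GG][E]GE[E][[E]GE[E]]][[GG][GG]][[E]GE[E]][GG][E]GE[E][[E]GE[E]][[[E]GE[E]][GG][E]GE[E][[E]GE[E]]]
Step 4: [[[[E]GE[E]][GG][E]GE[E][[E]GE[E]]][[GG][GG]][[E]GE[E]][GG][E]GE[E][[E]GE[E]][[[E]GE[E]][GG][E]GE[E][[E]GE[E]]]][[[GG][GG]][[GG][GG]]][[[E]GE[E]][GG][E]GE[E][[E]GE[E]]][[GG][GG]][[E]GE[E]][GG][E]GE[E][[E]GE[E]][[[E]GE[E]][GG][E]GE[E][[E]GE[E]]][[[[E]GE[E]][GG][E]GE[E][[E]GE[E]]][[GG][GG]][[E]GE[E]][GG][E]GE[E][[E]GE[E]][[[E]GE[E]][GG][E]GE[E][[E]GE[E]]]]


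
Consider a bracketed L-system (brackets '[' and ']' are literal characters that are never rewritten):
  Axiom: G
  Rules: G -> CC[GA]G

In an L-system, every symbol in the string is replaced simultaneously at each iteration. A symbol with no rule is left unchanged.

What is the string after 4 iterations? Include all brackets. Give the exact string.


Answer: CC[CC[CC[CC[GA]GA]CC[GA]GA]CC[CC[GA]GA]CC[GA]GA]CC[CC[CC[GA]GA]CC[GA]GA]CC[CC[GA]GA]CC[GA]G

Derivation:
Step 0: G
Step 1: CC[GA]G
Step 2: CC[CC[GA]GA]CC[GA]G
Step 3: CC[CC[CC[GA]GA]CC[GA]GA]CC[CC[GA]GA]CC[GA]G
Step 4: CC[CC[CC[CC[GA]GA]CC[GA]GA]CC[CC[GA]GA]CC[GA]GA]CC[CC[CC[GA]GA]CC[GA]GA]CC[CC[GA]GA]CC[GA]G


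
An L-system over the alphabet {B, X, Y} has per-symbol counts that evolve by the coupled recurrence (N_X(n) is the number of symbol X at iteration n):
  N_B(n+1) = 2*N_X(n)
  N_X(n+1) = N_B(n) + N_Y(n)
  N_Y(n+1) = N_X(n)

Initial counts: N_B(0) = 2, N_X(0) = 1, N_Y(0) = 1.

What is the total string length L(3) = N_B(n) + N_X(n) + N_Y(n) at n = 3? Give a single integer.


Answer: 18

Derivation:
Step 0: N_B=2, N_X=1, N_Y=1, L=4
Step 1: N_B=2, N_X=3, N_Y=1, L=6
Step 2: N_B=6, N_X=3, N_Y=3, L=12
Step 3: N_B=6, N_X=9, N_Y=3, L=18


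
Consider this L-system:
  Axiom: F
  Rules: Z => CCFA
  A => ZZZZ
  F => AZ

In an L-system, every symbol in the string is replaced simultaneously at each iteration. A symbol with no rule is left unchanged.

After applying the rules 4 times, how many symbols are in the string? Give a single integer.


Answer: 58

Derivation:
Step 0: length = 1
Step 1: length = 2
Step 2: length = 8
Step 3: length = 24
Step 4: length = 58


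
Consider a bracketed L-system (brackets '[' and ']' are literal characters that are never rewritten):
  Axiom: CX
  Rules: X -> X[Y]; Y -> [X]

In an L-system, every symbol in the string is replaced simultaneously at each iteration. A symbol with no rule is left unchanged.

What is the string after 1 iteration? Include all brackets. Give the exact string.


Step 0: CX
Step 1: CX[Y]

Answer: CX[Y]


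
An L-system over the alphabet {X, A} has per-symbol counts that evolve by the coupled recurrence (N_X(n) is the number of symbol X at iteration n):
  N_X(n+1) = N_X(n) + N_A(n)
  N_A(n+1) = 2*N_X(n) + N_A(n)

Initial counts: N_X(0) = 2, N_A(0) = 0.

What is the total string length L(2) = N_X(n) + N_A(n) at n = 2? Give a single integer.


Answer: 14

Derivation:
Step 0: N_X=2, N_A=0, L=2
Step 1: N_X=2, N_A=4, L=6
Step 2: N_X=6, N_A=8, L=14


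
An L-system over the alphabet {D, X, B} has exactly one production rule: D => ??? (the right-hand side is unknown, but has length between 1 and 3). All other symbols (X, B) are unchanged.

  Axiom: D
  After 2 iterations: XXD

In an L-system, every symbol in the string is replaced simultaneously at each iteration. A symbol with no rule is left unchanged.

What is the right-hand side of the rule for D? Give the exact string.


Answer: XD

Derivation:
Trying D => XD:
  Step 0: D
  Step 1: XD
  Step 2: XXD
Matches the given result.


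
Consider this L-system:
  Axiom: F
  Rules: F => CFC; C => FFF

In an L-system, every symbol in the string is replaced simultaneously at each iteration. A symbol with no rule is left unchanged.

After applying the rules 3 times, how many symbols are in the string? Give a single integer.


Step 0: length = 1
Step 1: length = 3
Step 2: length = 9
Step 3: length = 27

Answer: 27


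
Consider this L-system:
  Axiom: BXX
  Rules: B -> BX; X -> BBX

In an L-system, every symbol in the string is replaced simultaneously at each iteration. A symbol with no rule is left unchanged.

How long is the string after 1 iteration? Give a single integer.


Step 0: length = 3
Step 1: length = 8

Answer: 8


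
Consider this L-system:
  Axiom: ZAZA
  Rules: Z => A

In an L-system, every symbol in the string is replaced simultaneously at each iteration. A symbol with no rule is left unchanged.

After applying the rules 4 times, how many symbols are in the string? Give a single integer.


Answer: 4

Derivation:
Step 0: length = 4
Step 1: length = 4
Step 2: length = 4
Step 3: length = 4
Step 4: length = 4


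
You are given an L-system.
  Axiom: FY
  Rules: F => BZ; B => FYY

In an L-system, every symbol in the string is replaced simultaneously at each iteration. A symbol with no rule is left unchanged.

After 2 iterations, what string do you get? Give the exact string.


Step 0: FY
Step 1: BZY
Step 2: FYYZY

Answer: FYYZY


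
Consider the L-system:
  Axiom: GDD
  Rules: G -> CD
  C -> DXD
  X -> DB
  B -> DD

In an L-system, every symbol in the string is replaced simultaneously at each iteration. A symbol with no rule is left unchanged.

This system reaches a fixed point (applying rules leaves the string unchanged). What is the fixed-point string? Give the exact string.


Answer: DDDDDDDD

Derivation:
Step 0: GDD
Step 1: CDDD
Step 2: DXDDDD
Step 3: DDBDDDD
Step 4: DDDDDDDD
Step 5: DDDDDDDD  (unchanged — fixed point at step 4)


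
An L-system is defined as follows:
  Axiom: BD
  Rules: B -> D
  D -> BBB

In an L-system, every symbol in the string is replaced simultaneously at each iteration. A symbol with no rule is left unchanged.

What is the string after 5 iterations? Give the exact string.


Answer: DDDDDDDDDBBBBBBBBBBBBBBBBBBBBBBBBBBB

Derivation:
Step 0: BD
Step 1: DBBB
Step 2: BBBDDD
Step 3: DDDBBBBBBBBB
Step 4: BBBBBBBBBDDDDDDDDD
Step 5: DDDDDDDDDBBBBBBBBBBBBBBBBBBBBBBBBBBB


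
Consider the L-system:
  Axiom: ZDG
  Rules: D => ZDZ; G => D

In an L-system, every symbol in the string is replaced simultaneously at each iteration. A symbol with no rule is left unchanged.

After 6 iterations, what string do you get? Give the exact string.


Answer: ZZZZZZZDZZZZZZZZZZZDZZZZZ

Derivation:
Step 0: ZDG
Step 1: ZZDZD
Step 2: ZZZDZZZDZ
Step 3: ZZZZDZZZZZDZZ
Step 4: ZZZZZDZZZZZZZDZZZ
Step 5: ZZZZZZDZZZZZZZZZDZZZZ
Step 6: ZZZZZZZDZZZZZZZZZZZDZZZZZ


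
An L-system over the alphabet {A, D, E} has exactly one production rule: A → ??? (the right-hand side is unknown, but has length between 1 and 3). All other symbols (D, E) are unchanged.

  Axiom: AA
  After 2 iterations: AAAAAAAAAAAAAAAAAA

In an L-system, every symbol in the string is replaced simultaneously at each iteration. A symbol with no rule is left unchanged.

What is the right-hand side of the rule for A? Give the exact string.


Trying A → AAA:
  Step 0: AA
  Step 1: AAAAAA
  Step 2: AAAAAAAAAAAAAAAAAA
Matches the given result.

Answer: AAA


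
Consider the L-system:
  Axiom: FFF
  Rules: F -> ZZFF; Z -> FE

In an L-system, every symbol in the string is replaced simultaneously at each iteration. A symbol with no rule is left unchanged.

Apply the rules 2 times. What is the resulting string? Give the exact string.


Step 0: FFF
Step 1: ZZFFZZFFZZFF
Step 2: FEFEZZFFZZFFFEFEZZFFZZFFFEFEZZFFZZFF

Answer: FEFEZZFFZZFFFEFEZZFFZZFFFEFEZZFFZZFF


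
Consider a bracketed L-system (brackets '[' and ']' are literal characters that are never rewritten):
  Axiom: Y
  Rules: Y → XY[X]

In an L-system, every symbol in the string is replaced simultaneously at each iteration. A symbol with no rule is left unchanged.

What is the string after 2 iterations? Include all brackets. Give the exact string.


Answer: XXY[X][X]

Derivation:
Step 0: Y
Step 1: XY[X]
Step 2: XXY[X][X]


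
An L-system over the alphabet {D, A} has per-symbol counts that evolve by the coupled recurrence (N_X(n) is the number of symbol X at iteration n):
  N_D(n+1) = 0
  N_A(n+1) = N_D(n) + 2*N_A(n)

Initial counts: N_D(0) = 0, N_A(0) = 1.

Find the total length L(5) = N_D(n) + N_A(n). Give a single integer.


Answer: 32

Derivation:
Step 0: N_D=0, N_A=1, L=1
Step 1: N_D=0, N_A=2, L=2
Step 2: N_D=0, N_A=4, L=4
Step 3: N_D=0, N_A=8, L=8
Step 4: N_D=0, N_A=16, L=16
Step 5: N_D=0, N_A=32, L=32


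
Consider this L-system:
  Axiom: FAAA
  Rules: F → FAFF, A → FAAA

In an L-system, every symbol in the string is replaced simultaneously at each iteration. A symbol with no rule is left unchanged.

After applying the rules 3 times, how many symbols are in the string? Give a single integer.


Answer: 256

Derivation:
Step 0: length = 4
Step 1: length = 16
Step 2: length = 64
Step 3: length = 256


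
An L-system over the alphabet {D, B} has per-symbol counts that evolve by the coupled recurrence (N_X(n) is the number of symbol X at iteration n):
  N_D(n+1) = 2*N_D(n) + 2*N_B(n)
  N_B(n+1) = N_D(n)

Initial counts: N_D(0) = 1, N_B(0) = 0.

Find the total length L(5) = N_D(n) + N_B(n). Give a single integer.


Step 0: N_D=1, N_B=0, L=1
Step 1: N_D=2, N_B=1, L=3
Step 2: N_D=6, N_B=2, L=8
Step 3: N_D=16, N_B=6, L=22
Step 4: N_D=44, N_B=16, L=60
Step 5: N_D=120, N_B=44, L=164

Answer: 164


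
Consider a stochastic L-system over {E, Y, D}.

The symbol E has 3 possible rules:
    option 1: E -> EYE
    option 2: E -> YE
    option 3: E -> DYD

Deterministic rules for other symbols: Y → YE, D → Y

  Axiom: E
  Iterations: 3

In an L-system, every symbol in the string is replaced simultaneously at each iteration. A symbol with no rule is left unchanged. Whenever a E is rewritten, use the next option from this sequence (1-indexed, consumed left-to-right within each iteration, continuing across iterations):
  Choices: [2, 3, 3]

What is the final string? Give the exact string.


Answer: YEDYDYYEY

Derivation:
Step 0: E
Step 1: YE  (used choices [2])
Step 2: YEDYD  (used choices [3])
Step 3: YEDYDYYEY  (used choices [3])


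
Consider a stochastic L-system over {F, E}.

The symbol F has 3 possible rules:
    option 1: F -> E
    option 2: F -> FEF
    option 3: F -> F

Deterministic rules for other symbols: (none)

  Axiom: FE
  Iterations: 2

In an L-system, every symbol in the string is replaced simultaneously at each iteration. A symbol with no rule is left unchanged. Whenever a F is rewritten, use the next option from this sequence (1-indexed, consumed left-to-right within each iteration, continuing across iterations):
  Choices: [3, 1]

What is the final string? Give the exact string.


Step 0: FE
Step 1: FE  (used choices [3])
Step 2: EE  (used choices [1])

Answer: EE


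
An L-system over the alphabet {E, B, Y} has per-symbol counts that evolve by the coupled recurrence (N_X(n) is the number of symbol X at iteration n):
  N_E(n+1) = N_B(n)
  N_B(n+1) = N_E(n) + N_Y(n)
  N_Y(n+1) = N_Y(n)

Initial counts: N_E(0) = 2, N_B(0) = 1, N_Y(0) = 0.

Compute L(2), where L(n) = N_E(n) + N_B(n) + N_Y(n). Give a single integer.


Answer: 3

Derivation:
Step 0: N_E=2, N_B=1, N_Y=0, L=3
Step 1: N_E=1, N_B=2, N_Y=0, L=3
Step 2: N_E=2, N_B=1, N_Y=0, L=3


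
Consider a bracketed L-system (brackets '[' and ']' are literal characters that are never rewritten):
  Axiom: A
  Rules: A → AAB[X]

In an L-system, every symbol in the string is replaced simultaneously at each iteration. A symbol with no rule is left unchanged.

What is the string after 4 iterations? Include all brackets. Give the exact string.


Step 0: A
Step 1: AAB[X]
Step 2: AAB[X]AAB[X]B[X]
Step 3: AAB[X]AAB[X]B[X]AAB[X]AAB[X]B[X]B[X]
Step 4: AAB[X]AAB[X]B[X]AAB[X]AAB[X]B[X]B[X]AAB[X]AAB[X]B[X]AAB[X]AAB[X]B[X]B[X]B[X]

Answer: AAB[X]AAB[X]B[X]AAB[X]AAB[X]B[X]B[X]AAB[X]AAB[X]B[X]AAB[X]AAB[X]B[X]B[X]B[X]


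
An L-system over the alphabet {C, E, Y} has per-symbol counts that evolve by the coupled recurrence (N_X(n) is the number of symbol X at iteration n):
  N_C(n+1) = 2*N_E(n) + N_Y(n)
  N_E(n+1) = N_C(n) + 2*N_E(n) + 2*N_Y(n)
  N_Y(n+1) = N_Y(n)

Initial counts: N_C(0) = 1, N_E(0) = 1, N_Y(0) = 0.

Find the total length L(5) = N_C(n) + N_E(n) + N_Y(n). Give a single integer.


Answer: 284

Derivation:
Step 0: N_C=1, N_E=1, N_Y=0, L=2
Step 1: N_C=2, N_E=3, N_Y=0, L=5
Step 2: N_C=6, N_E=8, N_Y=0, L=14
Step 3: N_C=16, N_E=22, N_Y=0, L=38
Step 4: N_C=44, N_E=60, N_Y=0, L=104
Step 5: N_C=120, N_E=164, N_Y=0, L=284


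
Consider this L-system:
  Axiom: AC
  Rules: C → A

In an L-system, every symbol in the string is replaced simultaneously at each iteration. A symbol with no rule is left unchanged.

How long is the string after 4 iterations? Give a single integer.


Step 0: length = 2
Step 1: length = 2
Step 2: length = 2
Step 3: length = 2
Step 4: length = 2

Answer: 2


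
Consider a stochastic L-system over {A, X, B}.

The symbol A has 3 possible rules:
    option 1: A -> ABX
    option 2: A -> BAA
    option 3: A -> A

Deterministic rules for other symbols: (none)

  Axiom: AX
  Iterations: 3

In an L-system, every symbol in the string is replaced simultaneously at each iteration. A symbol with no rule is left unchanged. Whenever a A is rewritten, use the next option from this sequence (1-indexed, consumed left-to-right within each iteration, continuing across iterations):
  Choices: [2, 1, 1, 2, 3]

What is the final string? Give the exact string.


Answer: BBAABXABXX

Derivation:
Step 0: AX
Step 1: BAAX  (used choices [2])
Step 2: BABXABXX  (used choices [1, 1])
Step 3: BBAABXABXX  (used choices [2, 3])


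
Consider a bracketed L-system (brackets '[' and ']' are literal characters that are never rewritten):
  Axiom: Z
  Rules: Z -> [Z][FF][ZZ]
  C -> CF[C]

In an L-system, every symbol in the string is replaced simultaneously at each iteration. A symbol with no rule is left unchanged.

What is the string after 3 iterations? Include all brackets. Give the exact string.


Step 0: Z
Step 1: [Z][FF][ZZ]
Step 2: [[Z][FF][ZZ]][FF][[Z][FF][ZZ][Z][FF][ZZ]]
Step 3: [[[Z][FF][ZZ]][FF][[Z][FF][ZZ][Z][FF][ZZ]]][FF][[[Z][FF][ZZ]][FF][[Z][FF][ZZ][Z][FF][ZZ]][[Z][FF][ZZ]][FF][[Z][FF][ZZ][Z][FF][ZZ]]]

Answer: [[[Z][FF][ZZ]][FF][[Z][FF][ZZ][Z][FF][ZZ]]][FF][[[Z][FF][ZZ]][FF][[Z][FF][ZZ][Z][FF][ZZ]][[Z][FF][ZZ]][FF][[Z][FF][ZZ][Z][FF][ZZ]]]


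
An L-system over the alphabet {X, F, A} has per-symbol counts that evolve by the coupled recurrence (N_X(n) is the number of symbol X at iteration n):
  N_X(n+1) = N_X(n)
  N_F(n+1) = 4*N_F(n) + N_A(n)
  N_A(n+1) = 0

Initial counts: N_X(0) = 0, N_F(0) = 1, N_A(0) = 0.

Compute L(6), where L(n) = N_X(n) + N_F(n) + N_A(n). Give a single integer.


Step 0: N_X=0, N_F=1, N_A=0, L=1
Step 1: N_X=0, N_F=4, N_A=0, L=4
Step 2: N_X=0, N_F=16, N_A=0, L=16
Step 3: N_X=0, N_F=64, N_A=0, L=64
Step 4: N_X=0, N_F=256, N_A=0, L=256
Step 5: N_X=0, N_F=1024, N_A=0, L=1024
Step 6: N_X=0, N_F=4096, N_A=0, L=4096

Answer: 4096


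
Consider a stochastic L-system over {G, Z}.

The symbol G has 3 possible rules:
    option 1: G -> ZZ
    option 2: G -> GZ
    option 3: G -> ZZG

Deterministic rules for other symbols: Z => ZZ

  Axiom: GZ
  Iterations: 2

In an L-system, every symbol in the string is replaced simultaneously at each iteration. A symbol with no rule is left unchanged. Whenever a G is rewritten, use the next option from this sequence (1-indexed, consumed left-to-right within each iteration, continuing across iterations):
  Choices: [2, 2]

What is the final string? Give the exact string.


Answer: GZZZZZZZ

Derivation:
Step 0: GZ
Step 1: GZZZ  (used choices [2])
Step 2: GZZZZZZZ  (used choices [2])


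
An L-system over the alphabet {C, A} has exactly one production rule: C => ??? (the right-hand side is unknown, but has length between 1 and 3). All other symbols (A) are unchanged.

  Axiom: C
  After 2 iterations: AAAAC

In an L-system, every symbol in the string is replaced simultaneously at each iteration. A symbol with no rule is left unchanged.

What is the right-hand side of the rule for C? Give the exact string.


Trying C => AAC:
  Step 0: C
  Step 1: AAC
  Step 2: AAAAC
Matches the given result.

Answer: AAC


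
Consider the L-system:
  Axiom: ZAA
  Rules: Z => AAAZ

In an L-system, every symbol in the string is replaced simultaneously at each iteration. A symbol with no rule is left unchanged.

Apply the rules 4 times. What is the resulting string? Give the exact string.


Step 0: ZAA
Step 1: AAAZAA
Step 2: AAAAAAZAA
Step 3: AAAAAAAAAZAA
Step 4: AAAAAAAAAAAAZAA

Answer: AAAAAAAAAAAAZAA


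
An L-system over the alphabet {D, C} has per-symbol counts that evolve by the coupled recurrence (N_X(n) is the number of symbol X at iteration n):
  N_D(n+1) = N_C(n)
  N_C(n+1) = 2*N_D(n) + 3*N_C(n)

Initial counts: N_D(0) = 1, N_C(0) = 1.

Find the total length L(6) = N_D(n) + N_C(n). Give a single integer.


Step 0: N_D=1, N_C=1, L=2
Step 1: N_D=1, N_C=5, L=6
Step 2: N_D=5, N_C=17, L=22
Step 3: N_D=17, N_C=61, L=78
Step 4: N_D=61, N_C=217, L=278
Step 5: N_D=217, N_C=773, L=990
Step 6: N_D=773, N_C=2753, L=3526

Answer: 3526


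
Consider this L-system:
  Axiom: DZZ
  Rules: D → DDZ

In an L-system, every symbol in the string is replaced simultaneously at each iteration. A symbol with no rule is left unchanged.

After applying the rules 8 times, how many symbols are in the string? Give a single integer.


Answer: 513

Derivation:
Step 0: length = 3
Step 1: length = 5
Step 2: length = 9
Step 3: length = 17
Step 4: length = 33
Step 5: length = 65
Step 6: length = 129
Step 7: length = 257
Step 8: length = 513


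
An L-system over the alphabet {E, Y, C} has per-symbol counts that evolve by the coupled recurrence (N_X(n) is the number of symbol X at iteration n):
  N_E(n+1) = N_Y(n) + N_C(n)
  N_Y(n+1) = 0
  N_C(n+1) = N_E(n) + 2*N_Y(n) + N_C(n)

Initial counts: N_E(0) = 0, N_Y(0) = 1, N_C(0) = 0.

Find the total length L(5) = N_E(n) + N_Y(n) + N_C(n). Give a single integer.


Answer: 21

Derivation:
Step 0: N_E=0, N_Y=1, N_C=0, L=1
Step 1: N_E=1, N_Y=0, N_C=2, L=3
Step 2: N_E=2, N_Y=0, N_C=3, L=5
Step 3: N_E=3, N_Y=0, N_C=5, L=8
Step 4: N_E=5, N_Y=0, N_C=8, L=13
Step 5: N_E=8, N_Y=0, N_C=13, L=21


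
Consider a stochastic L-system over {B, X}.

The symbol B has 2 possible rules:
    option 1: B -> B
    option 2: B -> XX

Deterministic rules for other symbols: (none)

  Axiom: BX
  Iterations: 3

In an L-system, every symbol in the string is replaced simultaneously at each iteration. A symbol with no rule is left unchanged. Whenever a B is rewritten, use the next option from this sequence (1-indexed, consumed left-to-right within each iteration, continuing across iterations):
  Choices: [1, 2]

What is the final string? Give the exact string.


Step 0: BX
Step 1: BX  (used choices [1])
Step 2: XXX  (used choices [2])
Step 3: XXX  (used choices [])

Answer: XXX


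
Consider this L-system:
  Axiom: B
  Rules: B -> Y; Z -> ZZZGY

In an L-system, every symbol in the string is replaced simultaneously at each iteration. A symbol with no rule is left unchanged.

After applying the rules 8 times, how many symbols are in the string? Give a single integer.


Answer: 1

Derivation:
Step 0: length = 1
Step 1: length = 1
Step 2: length = 1
Step 3: length = 1
Step 4: length = 1
Step 5: length = 1
Step 6: length = 1
Step 7: length = 1
Step 8: length = 1


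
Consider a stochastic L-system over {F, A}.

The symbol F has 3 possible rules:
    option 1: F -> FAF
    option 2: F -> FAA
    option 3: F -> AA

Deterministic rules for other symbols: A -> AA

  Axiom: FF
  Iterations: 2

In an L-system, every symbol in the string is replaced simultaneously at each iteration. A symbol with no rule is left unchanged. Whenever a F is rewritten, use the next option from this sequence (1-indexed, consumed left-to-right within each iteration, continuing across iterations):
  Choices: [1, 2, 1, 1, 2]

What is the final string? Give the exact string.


Answer: FAFAAFAFFAAAAAA

Derivation:
Step 0: FF
Step 1: FAFFAA  (used choices [1, 2])
Step 2: FAFAAFAFFAAAAAA  (used choices [1, 1, 2])


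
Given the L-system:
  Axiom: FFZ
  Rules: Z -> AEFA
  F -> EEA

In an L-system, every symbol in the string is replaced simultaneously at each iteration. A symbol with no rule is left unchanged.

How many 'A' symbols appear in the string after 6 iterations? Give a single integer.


Answer: 5

Derivation:
Step 0: FFZ  (0 'A')
Step 1: EEAEEAAEFA  (4 'A')
Step 2: EEAEEAAEEEAA  (5 'A')
Step 3: EEAEEAAEEEAA  (5 'A')
Step 4: EEAEEAAEEEAA  (5 'A')
Step 5: EEAEEAAEEEAA  (5 'A')
Step 6: EEAEEAAEEEAA  (5 'A')


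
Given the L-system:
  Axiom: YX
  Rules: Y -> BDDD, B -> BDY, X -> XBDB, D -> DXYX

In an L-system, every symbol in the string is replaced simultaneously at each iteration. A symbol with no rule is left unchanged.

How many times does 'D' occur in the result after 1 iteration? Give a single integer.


Step 0: YX  (0 'D')
Step 1: BDDDXBDB  (4 'D')

Answer: 4


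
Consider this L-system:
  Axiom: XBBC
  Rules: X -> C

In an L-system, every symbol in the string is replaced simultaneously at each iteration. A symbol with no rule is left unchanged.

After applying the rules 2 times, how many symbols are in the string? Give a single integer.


Step 0: length = 4
Step 1: length = 4
Step 2: length = 4

Answer: 4


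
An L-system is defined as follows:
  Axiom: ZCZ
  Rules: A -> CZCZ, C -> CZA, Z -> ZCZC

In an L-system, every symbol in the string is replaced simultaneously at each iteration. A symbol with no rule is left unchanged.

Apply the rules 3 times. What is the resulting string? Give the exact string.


Answer: ZCZCCZAZCZCCZACZAZCZCCZCZZCZCCZAZCZCCZACZAZCZCCZCZCZAZCZCCZCZZCZCCZAZCZCCZACZAZCZCCZAZCZCZCZCCZAZCZCCZACZAZCZCCZCZZCZCCZAZCZCCZACZAZCZCCZCZ

Derivation:
Step 0: ZCZ
Step 1: ZCZCCZAZCZC
Step 2: ZCZCCZAZCZCCZACZAZCZCCZCZZCZCCZAZCZCCZA
Step 3: ZCZCCZAZCZCCZACZAZCZCCZCZZCZCCZAZCZCCZACZAZCZCCZCZCZAZCZCCZCZZCZCCZAZCZCCZACZAZCZCCZAZCZCZCZCCZAZCZCCZACZAZCZCCZCZZCZCCZAZCZCCZACZAZCZCCZCZ


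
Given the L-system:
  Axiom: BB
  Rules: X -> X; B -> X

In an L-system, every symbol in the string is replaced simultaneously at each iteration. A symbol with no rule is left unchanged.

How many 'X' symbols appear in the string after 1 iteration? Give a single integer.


Answer: 2

Derivation:
Step 0: BB  (0 'X')
Step 1: XX  (2 'X')


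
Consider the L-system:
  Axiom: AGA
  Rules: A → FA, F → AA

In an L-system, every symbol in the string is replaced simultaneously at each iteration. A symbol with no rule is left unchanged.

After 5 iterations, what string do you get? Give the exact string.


Answer: FAFAAAFAFAFAAAFAAAFAAAFAFAFAAAFAGFAFAAAFAFAFAAAFAAAFAAAFAFAFAAAFA

Derivation:
Step 0: AGA
Step 1: FAGFA
Step 2: AAFAGAAFA
Step 3: FAFAAAFAGFAFAAAFA
Step 4: AAFAAAFAFAFAAAFAGAAFAAAFAFAFAAAFA
Step 5: FAFAAAFAFAFAAAFAAAFAAAFAFAFAAAFAGFAFAAAFAFAFAAAFAAAFAAAFAFAFAAAFA


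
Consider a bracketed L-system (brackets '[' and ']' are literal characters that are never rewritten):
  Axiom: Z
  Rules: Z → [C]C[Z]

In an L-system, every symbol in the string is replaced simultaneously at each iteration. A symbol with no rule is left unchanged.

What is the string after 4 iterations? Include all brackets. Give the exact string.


Answer: [C]C[[C]C[[C]C[[C]C[Z]]]]

Derivation:
Step 0: Z
Step 1: [C]C[Z]
Step 2: [C]C[[C]C[Z]]
Step 3: [C]C[[C]C[[C]C[Z]]]
Step 4: [C]C[[C]C[[C]C[[C]C[Z]]]]


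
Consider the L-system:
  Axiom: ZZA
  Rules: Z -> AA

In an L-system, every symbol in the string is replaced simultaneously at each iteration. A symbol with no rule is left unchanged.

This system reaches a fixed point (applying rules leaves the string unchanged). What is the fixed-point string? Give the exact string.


Answer: AAAAA

Derivation:
Step 0: ZZA
Step 1: AAAAA
Step 2: AAAAA  (unchanged — fixed point at step 1)


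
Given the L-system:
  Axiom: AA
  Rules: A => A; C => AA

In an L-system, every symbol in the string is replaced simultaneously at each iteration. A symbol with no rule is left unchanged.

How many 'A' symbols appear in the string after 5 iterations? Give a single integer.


Step 0: AA  (2 'A')
Step 1: AA  (2 'A')
Step 2: AA  (2 'A')
Step 3: AA  (2 'A')
Step 4: AA  (2 'A')
Step 5: AA  (2 'A')

Answer: 2
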